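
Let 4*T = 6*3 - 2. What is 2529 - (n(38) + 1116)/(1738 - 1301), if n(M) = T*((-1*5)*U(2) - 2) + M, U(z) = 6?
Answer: 58113/23 ≈ 2526.7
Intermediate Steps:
T = 4 (T = (6*3 - 2)/4 = (18 - 2)/4 = (¼)*16 = 4)
n(M) = -128 + M (n(M) = 4*(-1*5*6 - 2) + M = 4*(-5*6 - 2) + M = 4*(-30 - 2) + M = 4*(-32) + M = -128 + M)
2529 - (n(38) + 1116)/(1738 - 1301) = 2529 - ((-128 + 38) + 1116)/(1738 - 1301) = 2529 - (-90 + 1116)/437 = 2529 - 1026/437 = 2529 - 1*54/23 = 2529 - 54/23 = 58113/23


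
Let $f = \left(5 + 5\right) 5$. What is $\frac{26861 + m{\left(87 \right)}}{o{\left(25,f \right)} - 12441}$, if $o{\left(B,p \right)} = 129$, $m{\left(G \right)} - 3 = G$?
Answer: $- \frac{26951}{12312} \approx -2.189$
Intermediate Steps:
$m{\left(G \right)} = 3 + G$
$f = 50$ ($f = 10 \cdot 5 = 50$)
$\frac{26861 + m{\left(87 \right)}}{o{\left(25,f \right)} - 12441} = \frac{26861 + \left(3 + 87\right)}{129 - 12441} = \frac{26861 + 90}{-12312} = 26951 \left(- \frac{1}{12312}\right) = - \frac{26951}{12312}$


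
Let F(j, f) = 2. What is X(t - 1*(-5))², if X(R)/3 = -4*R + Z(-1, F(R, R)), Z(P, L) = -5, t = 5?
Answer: 18225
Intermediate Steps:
X(R) = -15 - 12*R (X(R) = 3*(-4*R - 5) = 3*(-5 - 4*R) = -15 - 12*R)
X(t - 1*(-5))² = (-15 - 12*(5 - 1*(-5)))² = (-15 - 12*(5 + 5))² = (-15 - 12*10)² = (-15 - 120)² = (-135)² = 18225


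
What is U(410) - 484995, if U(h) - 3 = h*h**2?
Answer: 68436008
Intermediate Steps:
U(h) = 3 + h**3 (U(h) = 3 + h*h**2 = 3 + h**3)
U(410) - 484995 = (3 + 410**3) - 484995 = (3 + 68921000) - 484995 = 68921003 - 484995 = 68436008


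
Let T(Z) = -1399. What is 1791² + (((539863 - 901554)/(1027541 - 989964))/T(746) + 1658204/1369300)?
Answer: 57725775056275462923/17996101588475 ≈ 3.2077e+6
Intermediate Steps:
1791² + (((539863 - 901554)/(1027541 - 989964))/T(746) + 1658204/1369300) = 1791² + (((539863 - 901554)/(1027541 - 989964))/(-1399) + 1658204/1369300) = 3207681 + (-361691/37577*(-1/1399) + 1658204*(1/1369300)) = 3207681 + (-361691*1/37577*(-1/1399) + 414551/342325) = 3207681 + (-361691/37577*(-1/1399) + 414551/342325) = 3207681 + (361691/52570223 + 414551/342325) = 3207681 + 21916854386448/17996101588475 = 57725775056275462923/17996101588475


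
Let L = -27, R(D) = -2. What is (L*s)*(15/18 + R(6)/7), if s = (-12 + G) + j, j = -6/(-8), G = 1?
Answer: 8487/56 ≈ 151.55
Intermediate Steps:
j = ¾ (j = -6*(-⅛) = ¾ ≈ 0.75000)
s = -41/4 (s = (-12 + 1) + ¾ = -11 + ¾ = -41/4 ≈ -10.250)
(L*s)*(15/18 + R(6)/7) = (-27*(-41/4))*(15/18 - 2/7) = 1107*(15*(1/18) - 2*⅐)/4 = 1107*(⅚ - 2/7)/4 = (1107/4)*(23/42) = 8487/56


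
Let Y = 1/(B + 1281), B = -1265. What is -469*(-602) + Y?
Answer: 4517409/16 ≈ 2.8234e+5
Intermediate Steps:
Y = 1/16 (Y = 1/(-1265 + 1281) = 1/16 ≈ 0.062500)
-469*(-602) + Y = -469*(-602) + 1/16 = 282338 + 1/16 = 4517409/16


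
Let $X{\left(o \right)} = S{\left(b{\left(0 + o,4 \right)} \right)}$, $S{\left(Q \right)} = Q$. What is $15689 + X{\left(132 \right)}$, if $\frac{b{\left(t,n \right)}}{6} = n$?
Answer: $15713$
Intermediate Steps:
$b{\left(t,n \right)} = 6 n$
$X{\left(o \right)} = 24$ ($X{\left(o \right)} = 6 \cdot 4 = 24$)
$15689 + X{\left(132 \right)} = 15689 + 24 = 15713$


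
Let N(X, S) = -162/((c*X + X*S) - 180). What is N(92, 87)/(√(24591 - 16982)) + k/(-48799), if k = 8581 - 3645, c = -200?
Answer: -4936/48799 + 81*√7609/40236392 ≈ -0.10097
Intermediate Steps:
N(X, S) = -162/(-180 - 200*X + S*X) (N(X, S) = -162/((-200*X + X*S) - 180) = -162/((-200*X + S*X) - 180) = -162/(-180 - 200*X + S*X))
k = 4936
N(92, 87)/(√(24591 - 16982)) + k/(-48799) = (162/(180 + 200*92 - 1*87*92))/(√(24591 - 16982)) + 4936/(-48799) = (162/(180 + 18400 - 8004))/(√7609) + 4936*(-1/48799) = (162/10576)*(√7609/7609) - 4936/48799 = (162*(1/10576))*(√7609/7609) - 4936/48799 = 81*(√7609/7609)/5288 - 4936/48799 = 81*√7609/40236392 - 4936/48799 = -4936/48799 + 81*√7609/40236392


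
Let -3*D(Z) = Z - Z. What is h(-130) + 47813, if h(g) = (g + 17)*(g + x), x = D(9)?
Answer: 62503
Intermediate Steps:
D(Z) = 0 (D(Z) = -(Z - Z)/3 = -1/3*0 = 0)
x = 0
h(g) = g*(17 + g) (h(g) = (g + 17)*(g + 0) = (17 + g)*g = g*(17 + g))
h(-130) + 47813 = -130*(17 - 130) + 47813 = -130*(-113) + 47813 = 14690 + 47813 = 62503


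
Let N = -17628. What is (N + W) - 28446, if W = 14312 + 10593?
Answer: -21169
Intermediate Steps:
W = 24905
(N + W) - 28446 = (-17628 + 24905) - 28446 = 7277 - 28446 = -21169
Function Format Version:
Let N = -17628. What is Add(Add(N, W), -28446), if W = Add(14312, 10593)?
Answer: -21169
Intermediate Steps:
W = 24905
Add(Add(N, W), -28446) = Add(Add(-17628, 24905), -28446) = Add(7277, -28446) = -21169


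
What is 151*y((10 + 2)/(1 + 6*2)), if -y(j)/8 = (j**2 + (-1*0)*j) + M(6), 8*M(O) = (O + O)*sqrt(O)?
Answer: -173952/169 - 1812*sqrt(6) ≈ -5467.8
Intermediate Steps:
M(O) = O**(3/2)/4 (M(O) = ((O + O)*sqrt(O))/8 = ((2*O)*sqrt(O))/8 = (2*O**(3/2))/8 = O**(3/2)/4)
y(j) = -12*sqrt(6) - 8*j**2 (y(j) = -8*((j**2 + (-1*0)*j) + 6**(3/2)/4) = -8*((j**2 + 0*j) + (6*sqrt(6))/4) = -8*((j**2 + 0) + 3*sqrt(6)/2) = -8*(j**2 + 3*sqrt(6)/2) = -12*sqrt(6) - 8*j**2)
151*y((10 + 2)/(1 + 6*2)) = 151*(-12*sqrt(6) - 8*(10 + 2)**2/(1 + 6*2)**2) = 151*(-12*sqrt(6) - 8*144/(1 + 12)**2) = 151*(-12*sqrt(6) - 8*(12/13)**2) = 151*(-12*sqrt(6) - 8*144/169) = 151*(-12*sqrt(6) - 1152/169) = 151*(-1152/169 - 12*sqrt(6)) = -173952/169 - 1812*sqrt(6)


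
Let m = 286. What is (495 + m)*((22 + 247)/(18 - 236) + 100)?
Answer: 16815711/218 ≈ 77136.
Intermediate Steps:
(495 + m)*((22 + 247)/(18 - 236) + 100) = (495 + 286)*((22 + 247)/(18 - 236) + 100) = 781*(269/(-218) + 100) = 781*(269*(-1/218) + 100) = 781*(-269/218 + 100) = 781*(21531/218) = 16815711/218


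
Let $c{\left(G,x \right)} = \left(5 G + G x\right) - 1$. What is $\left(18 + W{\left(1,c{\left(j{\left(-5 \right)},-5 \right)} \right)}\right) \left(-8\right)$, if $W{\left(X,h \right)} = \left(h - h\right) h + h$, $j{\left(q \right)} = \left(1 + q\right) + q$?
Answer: $-136$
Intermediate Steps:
$j{\left(q \right)} = 1 + 2 q$
$c{\left(G,x \right)} = -1 + 5 G + G x$
$W{\left(X,h \right)} = h$ ($W{\left(X,h \right)} = 0 h + h = 0 + h = h$)
$\left(18 + W{\left(1,c{\left(j{\left(-5 \right)},-5 \right)} \right)}\right) \left(-8\right) = \left(18 + \left(-1 + 5 \left(1 + 2 \left(-5\right)\right) + \left(1 + 2 \left(-5\right)\right) \left(-5\right)\right)\right) \left(-8\right) = \left(18 + \left(-1 + 5 \left(1 - 10\right) + \left(1 - 10\right) \left(-5\right)\right)\right) \left(-8\right) = \left(18 - 1\right) \left(-8\right) = 17 \left(-8\right) = -136$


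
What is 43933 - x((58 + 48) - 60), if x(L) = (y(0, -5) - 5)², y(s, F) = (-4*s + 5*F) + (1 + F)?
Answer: 42777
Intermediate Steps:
y(s, F) = 1 - 4*s + 6*F
x(L) = 1156 (x(L) = ((1 - 4*0 + 6*(-5)) - 5)² = ((1 + 0 - 30) - 5)² = (-29 - 5)² = (-34)² = 1156)
43933 - x((58 + 48) - 60) = 43933 - 1*1156 = 43933 - 1156 = 42777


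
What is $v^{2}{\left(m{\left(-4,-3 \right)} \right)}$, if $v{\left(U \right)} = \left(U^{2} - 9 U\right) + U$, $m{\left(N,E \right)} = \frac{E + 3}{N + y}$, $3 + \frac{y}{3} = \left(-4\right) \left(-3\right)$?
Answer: $0$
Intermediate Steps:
$y = 27$ ($y = -9 + 3 \left(\left(-4\right) \left(-3\right)\right) = -9 + 3 \cdot 12 = -9 + 36 = 27$)
$m{\left(N,E \right)} = \frac{3 + E}{27 + N}$ ($m{\left(N,E \right)} = \frac{E + 3}{N + 27} = \frac{3 + E}{27 + N}$)
$v{\left(U \right)} = U^{2} - 8 U$
$v^{2}{\left(m{\left(-4,-3 \right)} \right)} = \left(\frac{3 - 3}{27 - 4} \left(-8 + \frac{3 - 3}{27 - 4}\right)\right)^{2} = \left(\frac{1}{23} \cdot 0 \left(-8 + \frac{1}{23} \cdot 0\right)\right)^{2} = \left(0 \left(-8 + 0\right)\right)^{2} = \left(0 \left(-8\right)\right)^{2} = 0^{2} = 0$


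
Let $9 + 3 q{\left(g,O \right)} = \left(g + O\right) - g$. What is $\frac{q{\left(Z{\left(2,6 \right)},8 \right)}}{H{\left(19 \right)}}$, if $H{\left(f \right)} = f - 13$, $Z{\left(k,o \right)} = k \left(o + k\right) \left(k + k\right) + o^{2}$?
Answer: $- \frac{1}{18} \approx -0.055556$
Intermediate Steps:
$Z{\left(k,o \right)} = o^{2} + 2 k^{2} \left(k + o\right)$ ($Z{\left(k,o \right)} = k \left(k + o\right) 2 k + o^{2} = k 2 k \left(k + o\right) + o^{2} = 2 k^{2} \left(k + o\right) + o^{2} = o^{2} + 2 k^{2} \left(k + o\right)$)
$q{\left(g,O \right)} = -3 + \frac{O}{3}$ ($q{\left(g,O \right)} = -3 + \frac{\left(g + O\right) - g}{3} = -3 + \frac{\left(O + g\right) - g}{3} = -3 + \frac{O}{3}$)
$H{\left(f \right)} = -13 + f$ ($H{\left(f \right)} = f - 13 = -13 + f$)
$\frac{q{\left(Z{\left(2,6 \right)},8 \right)}}{H{\left(19 \right)}} = \frac{-3 + \frac{1}{3} \cdot 8}{-13 + 19} = \frac{-3 + \frac{8}{3}}{6} = \left(- \frac{1}{3}\right) \frac{1}{6} = - \frac{1}{18}$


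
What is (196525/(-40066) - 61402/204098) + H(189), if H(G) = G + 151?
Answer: 1368871133569/4088695234 ≈ 334.79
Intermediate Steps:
H(G) = 151 + G
(196525/(-40066) - 61402/204098) + H(189) = (196525/(-40066) - 61402/204098) + (151 + 189) = (196525*(-1/40066) - 61402*1/204098) + 340 = (-196525/40066 - 30701/102049) + 340 = -21285245991/4088695234 + 340 = 1368871133569/4088695234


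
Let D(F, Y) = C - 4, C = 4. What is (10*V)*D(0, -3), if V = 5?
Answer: 0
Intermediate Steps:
D(F, Y) = 0 (D(F, Y) = 4 - 4 = 0)
(10*V)*D(0, -3) = (10*5)*0 = 50*0 = 0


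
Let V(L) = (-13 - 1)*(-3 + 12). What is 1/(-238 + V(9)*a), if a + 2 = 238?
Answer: -1/29974 ≈ -3.3362e-5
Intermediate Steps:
V(L) = -126 (V(L) = -14*9 = -126)
a = 236 (a = -2 + 238 = 236)
1/(-238 + V(9)*a) = 1/(-238 - 126*236) = 1/(-238 - 29736) = 1/(-29974) = -1/29974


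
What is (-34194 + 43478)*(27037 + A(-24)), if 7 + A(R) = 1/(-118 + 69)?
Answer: 12296370196/49 ≈ 2.5095e+8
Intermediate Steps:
A(R) = -344/49 (A(R) = -7 + 1/(-118 + 69) = -7 + 1/(-49) = -7 - 1/49 = -344/49)
(-34194 + 43478)*(27037 + A(-24)) = (-34194 + 43478)*(27037 - 344/49) = 9284*(1324469/49) = 12296370196/49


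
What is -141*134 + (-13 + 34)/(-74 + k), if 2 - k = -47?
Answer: -472371/25 ≈ -18895.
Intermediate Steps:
k = 49 (k = 2 - 1*(-47) = 2 + 47 = 49)
-141*134 + (-13 + 34)/(-74 + k) = -141*134 + (-13 + 34)/(-74 + 49) = -18894 + 21/(-25) = -18894 + 21*(-1/25) = -18894 - 21/25 = -472371/25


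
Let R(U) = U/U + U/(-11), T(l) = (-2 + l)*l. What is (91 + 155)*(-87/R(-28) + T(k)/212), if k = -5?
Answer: -8262279/1378 ≈ -5995.9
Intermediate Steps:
T(l) = l*(-2 + l)
R(U) = 1 - U/11 (R(U) = 1 + U*(-1/11) = 1 - U/11)
(91 + 155)*(-87/R(-28) + T(k)/212) = (91 + 155)*(-87/(1 - 1/11*(-28)) - 5*(-2 - 5)/212) = 246*(-87/(1 + 28/11) - 5*(-7)*(1/212)) = 246*(-87/39/11 + 35*(1/212)) = 246*(-87*11/39 + 35/212) = 246*(-319/13 + 35/212) = 246*(-67173/2756) = -8262279/1378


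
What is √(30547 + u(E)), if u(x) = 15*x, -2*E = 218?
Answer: 4*√1807 ≈ 170.04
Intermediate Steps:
E = -109 (E = -½*218 = -109)
√(30547 + u(E)) = √(30547 + 15*(-109)) = √(30547 - 1635) = √28912 = 4*√1807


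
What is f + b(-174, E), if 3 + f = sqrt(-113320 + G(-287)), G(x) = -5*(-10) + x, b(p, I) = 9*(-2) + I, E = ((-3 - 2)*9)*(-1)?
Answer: 24 + I*sqrt(113557) ≈ 24.0 + 336.98*I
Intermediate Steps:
E = 45 (E = -5*9*(-1) = -45*(-1) = 45)
b(p, I) = -18 + I
G(x) = 50 + x
f = -3 + I*sqrt(113557) (f = -3 + sqrt(-113320 + (50 - 287)) = -3 + sqrt(-113320 - 237) = -3 + sqrt(-113557) = -3 + I*sqrt(113557) ≈ -3.0 + 336.98*I)
f + b(-174, E) = (-3 + I*sqrt(113557)) + (-18 + 45) = (-3 + I*sqrt(113557)) + 27 = 24 + I*sqrt(113557)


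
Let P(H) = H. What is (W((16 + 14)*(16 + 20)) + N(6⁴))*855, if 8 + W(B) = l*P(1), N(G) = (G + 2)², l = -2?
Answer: 1440498870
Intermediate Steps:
N(G) = (2 + G)²
W(B) = -10 (W(B) = -8 - 2*1 = -8 - 2 = -10)
(W((16 + 14)*(16 + 20)) + N(6⁴))*855 = (-10 + (2 + 6⁴)²)*855 = (-10 + (2 + 1296)²)*855 = (-10 + 1298²)*855 = (-10 + 1684804)*855 = 1684794*855 = 1440498870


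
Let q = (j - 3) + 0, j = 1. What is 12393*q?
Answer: -24786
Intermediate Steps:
q = -2 (q = (1 - 3) + 0 = -2 + 0 = -2)
12393*q = 12393*(-2) = -24786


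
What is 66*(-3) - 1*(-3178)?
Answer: 2980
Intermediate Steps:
66*(-3) - 1*(-3178) = -198 + 3178 = 2980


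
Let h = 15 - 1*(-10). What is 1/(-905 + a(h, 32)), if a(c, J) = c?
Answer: -1/880 ≈ -0.0011364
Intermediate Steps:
h = 25 (h = 15 + 10 = 25)
1/(-905 + a(h, 32)) = 1/(-905 + 25) = 1/(-880) = -1/880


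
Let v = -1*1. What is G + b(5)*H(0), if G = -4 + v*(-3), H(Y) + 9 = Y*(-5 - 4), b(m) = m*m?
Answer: -226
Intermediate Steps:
b(m) = m²
H(Y) = -9 - 9*Y (H(Y) = -9 + Y*(-5 - 4) = -9 + Y*(-9) = -9 - 9*Y)
v = -1
G = -1 (G = -4 - 1*(-3) = -4 + 3 = -1)
G + b(5)*H(0) = -1 + 5²*(-9 - 9*0) = -1 + 25*(-9 + 0) = -1 + 25*(-9) = -1 - 225 = -226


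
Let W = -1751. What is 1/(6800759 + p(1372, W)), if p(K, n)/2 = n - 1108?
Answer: 1/6795041 ≈ 1.4717e-7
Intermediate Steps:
p(K, n) = -2216 + 2*n (p(K, n) = 2*(n - 1108) = 2*(-1108 + n) = -2216 + 2*n)
1/(6800759 + p(1372, W)) = 1/(6800759 + (-2216 + 2*(-1751))) = 1/(6800759 + (-2216 - 3502)) = 1/(6800759 - 5718) = 1/6795041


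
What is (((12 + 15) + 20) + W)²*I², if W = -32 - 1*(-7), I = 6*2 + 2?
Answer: 94864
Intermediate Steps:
I = 14 (I = 12 + 2 = 14)
W = -25 (W = -32 + 7 = -25)
(((12 + 15) + 20) + W)²*I² = (((12 + 15) + 20) - 25)²*14² = ((27 + 20) - 25)²*196 = (47 - 25)²*196 = 22²*196 = 484*196 = 94864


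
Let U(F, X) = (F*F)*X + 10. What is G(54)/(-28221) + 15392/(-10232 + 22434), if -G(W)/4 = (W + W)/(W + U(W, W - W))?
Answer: 289639997/229568428 ≈ 1.2617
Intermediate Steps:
U(F, X) = 10 + X*F² (U(F, X) = F²*X + 10 = X*F² + 10 = 10 + X*F²)
G(W) = -8*W/(10 + W) (G(W) = -4*(W + W)/(W + (10 + (W - W)*W²)) = -4*2*W/(W + (10 + 0*W²)) = -4*2*W/(W + (10 + 0)) = -4*2*W/(W + 10) = -4*2*W/(10 + W) = -8*W/(10 + W))
G(54)/(-28221) + 15392/(-10232 + 22434) = -8*54/(10 + 54)/(-28221) + 15392/(-10232 + 22434) = -8*54/64*(-1/28221) + 15392/12202 = -8*54*1/64*(-1/28221) + 15392*(1/12202) = -27/4*(-1/28221) + 7696/6101 = 9/37628 + 7696/6101 = 289639997/229568428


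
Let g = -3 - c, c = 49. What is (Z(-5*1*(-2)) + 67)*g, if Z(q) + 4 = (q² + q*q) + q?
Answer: -14196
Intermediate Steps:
Z(q) = -4 + q + 2*q² (Z(q) = -4 + ((q² + q*q) + q) = -4 + ((q² + q²) + q) = -4 + (2*q² + q) = -4 + (q + 2*q²) = -4 + q + 2*q²)
g = -52 (g = -3 - 1*49 = -3 - 49 = -52)
(Z(-5*1*(-2)) + 67)*g = ((-4 - 5*1*(-2) + 2*(-5*1*(-2))²) + 67)*(-52) = ((-4 - 5*(-2) + 2*(-5*(-2))²) + 67)*(-52) = ((-4 + 10 + 2*10²) + 67)*(-52) = ((-4 + 10 + 2*100) + 67)*(-52) = ((-4 + 10 + 200) + 67)*(-52) = (206 + 67)*(-52) = 273*(-52) = -14196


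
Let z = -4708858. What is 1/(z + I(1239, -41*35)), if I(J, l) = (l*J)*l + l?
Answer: 1/2546669482 ≈ 3.9267e-10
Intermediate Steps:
I(J, l) = l + J*l² (I(J, l) = (J*l)*l + l = J*l² + l = l + J*l²)
1/(z + I(1239, -41*35)) = 1/(-4708858 + (-41*35)*(1 + 1239*(-41*35))) = 1/(-4708858 - 1435*(1 + 1239*(-1435))) = 1/(-4708858 - 1435*(1 - 1777965)) = 1/(-4708858 - 1435*(-1777964)) = 1/(-4708858 + 2551378340) = 1/2546669482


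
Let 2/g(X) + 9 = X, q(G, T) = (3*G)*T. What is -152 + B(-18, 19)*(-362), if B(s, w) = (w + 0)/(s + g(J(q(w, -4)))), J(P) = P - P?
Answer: 18487/82 ≈ 225.45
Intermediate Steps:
q(G, T) = 3*G*T
J(P) = 0
g(X) = 2/(-9 + X)
B(s, w) = w/(-2/9 + s) (B(s, w) = (w + 0)/(s + 2/(-9 + 0)) = w/(s + 2/(-9)) = w/(s + 2*(-1/9)) = w/(s - 2/9) = w/(-2/9 + s))
-152 + B(-18, 19)*(-362) = -152 + (9*19/(-2 + 9*(-18)))*(-362) = -152 + (9*19/(-2 - 162))*(-362) = -152 + (9*19/(-164))*(-362) = -152 + (9*19*(-1/164))*(-362) = -152 - 171/164*(-362) = -152 + 30951/82 = 18487/82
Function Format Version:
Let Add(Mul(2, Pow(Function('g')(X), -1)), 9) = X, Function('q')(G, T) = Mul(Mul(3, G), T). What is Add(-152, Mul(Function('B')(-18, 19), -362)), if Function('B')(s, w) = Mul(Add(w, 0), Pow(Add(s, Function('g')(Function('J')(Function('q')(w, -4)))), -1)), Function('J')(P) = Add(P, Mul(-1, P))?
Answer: Rational(18487, 82) ≈ 225.45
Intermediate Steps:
Function('q')(G, T) = Mul(3, G, T)
Function('J')(P) = 0
Function('g')(X) = Mul(2, Pow(Add(-9, X), -1))
Function('B')(s, w) = Mul(w, Pow(Add(Rational(-2, 9), s), -1)) (Function('B')(s, w) = Mul(Add(w, 0), Pow(Add(s, Mul(2, Pow(Add(-9, 0), -1))), -1)) = Mul(w, Pow(Add(s, Mul(2, Pow(-9, -1))), -1)) = Mul(w, Pow(Add(s, Mul(2, Rational(-1, 9))), -1)) = Mul(w, Pow(Add(s, Rational(-2, 9)), -1)) = Mul(w, Pow(Add(Rational(-2, 9), s), -1)))
Add(-152, Mul(Function('B')(-18, 19), -362)) = Add(-152, Mul(Mul(9, 19, Pow(Add(-2, Mul(9, -18)), -1)), -362)) = Add(-152, Mul(Mul(9, 19, Pow(Add(-2, -162), -1)), -362)) = Add(-152, Mul(Mul(9, 19, Pow(-164, -1)), -362)) = Add(-152, Mul(Mul(9, 19, Rational(-1, 164)), -362)) = Add(-152, Mul(Rational(-171, 164), -362)) = Add(-152, Rational(30951, 82)) = Rational(18487, 82)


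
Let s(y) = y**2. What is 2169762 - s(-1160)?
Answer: 824162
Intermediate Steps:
2169762 - s(-1160) = 2169762 - 1*(-1160)**2 = 2169762 - 1*1345600 = 2169762 - 1345600 = 824162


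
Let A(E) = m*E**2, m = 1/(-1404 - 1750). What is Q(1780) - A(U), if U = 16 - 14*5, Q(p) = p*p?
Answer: 4996568258/1577 ≈ 3.1684e+6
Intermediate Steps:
Q(p) = p**2
U = -54 (U = 16 - 70 = -54)
m = -1/3154 (m = 1/(-3154) = -1/3154 ≈ -0.00031706)
A(E) = -E**2/3154
Q(1780) - A(U) = 1780**2 - (-1)*(-54)**2/3154 = 3168400 - (-1)*2916/3154 = 3168400 - 1*(-1458/1577) = 3168400 + 1458/1577 = 4996568258/1577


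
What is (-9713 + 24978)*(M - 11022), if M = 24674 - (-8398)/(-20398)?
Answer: 2125384860485/10199 ≈ 2.0839e+8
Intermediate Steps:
M = 251645927/10199 (M = 24674 - (-8398)*(-1)/20398 = 24674 - 1*4199/10199 = 24674 - 4199/10199 = 251645927/10199 ≈ 24674.)
(-9713 + 24978)*(M - 11022) = (-9713 + 24978)*(251645927/10199 - 11022) = 15265*(139232549/10199) = 2125384860485/10199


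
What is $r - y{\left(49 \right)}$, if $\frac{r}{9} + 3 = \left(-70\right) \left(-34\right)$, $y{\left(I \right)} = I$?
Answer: $21344$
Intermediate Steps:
$r = 21393$ ($r = -27 + 9 \left(\left(-70\right) \left(-34\right)\right) = -27 + 9 \cdot 2380 = -27 + 21420 = 21393$)
$r - y{\left(49 \right)} = 21393 - 49 = 21344$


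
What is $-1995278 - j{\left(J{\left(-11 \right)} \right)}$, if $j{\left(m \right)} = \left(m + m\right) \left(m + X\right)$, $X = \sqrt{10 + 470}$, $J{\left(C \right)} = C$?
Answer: $-1995520 + 88 \sqrt{30} \approx -1.995 \cdot 10^{6}$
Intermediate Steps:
$X = 4 \sqrt{30}$ ($X = \sqrt{480} = 4 \sqrt{30} \approx 21.909$)
$j{\left(m \right)} = 2 m \left(m + 4 \sqrt{30}\right)$ ($j{\left(m \right)} = \left(m + m\right) \left(m + 4 \sqrt{30}\right) = 2 m \left(m + 4 \sqrt{30}\right)$)
$-1995278 - j{\left(J{\left(-11 \right)} \right)} = -1995278 - 2 \left(-11\right) \left(-11 + 4 \sqrt{30}\right) = -1995278 - \left(242 - 88 \sqrt{30}\right) = -1995520 + 88 \sqrt{30}$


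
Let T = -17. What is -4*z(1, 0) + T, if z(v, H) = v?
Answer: -21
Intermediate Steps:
-4*z(1, 0) + T = -4*1 - 17 = -4 - 17 = -21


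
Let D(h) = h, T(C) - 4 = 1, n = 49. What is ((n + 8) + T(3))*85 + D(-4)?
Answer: 5266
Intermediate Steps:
T(C) = 5 (T(C) = 4 + 1 = 5)
((n + 8) + T(3))*85 + D(-4) = ((49 + 8) + 5)*85 - 4 = (57 + 5)*85 - 4 = 62*85 - 4 = 5270 - 4 = 5266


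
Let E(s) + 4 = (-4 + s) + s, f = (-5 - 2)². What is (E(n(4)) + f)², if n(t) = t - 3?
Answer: 1849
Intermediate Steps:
n(t) = -3 + t
f = 49 (f = (-7)² = 49)
E(s) = -8 + 2*s (E(s) = -4 + ((-4 + s) + s) = -4 + (-4 + 2*s) = -8 + 2*s)
(E(n(4)) + f)² = ((-8 + 2*(-3 + 4)) + 49)² = ((-8 + 2*1) + 49)² = ((-8 + 2) + 49)² = (-6 + 49)² = 43² = 1849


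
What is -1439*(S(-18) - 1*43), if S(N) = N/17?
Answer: 1077811/17 ≈ 63401.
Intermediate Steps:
S(N) = N/17 (S(N) = N*(1/17) = N/17)
-1439*(S(-18) - 1*43) = -1439*((1/17)*(-18) - 1*43) = -1439*(-18/17 - 43) = -1439*(-749/17) = 1077811/17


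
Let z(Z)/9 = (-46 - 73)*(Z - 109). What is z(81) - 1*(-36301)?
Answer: 66289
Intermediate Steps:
z(Z) = 116739 - 1071*Z (z(Z) = 9*((-46 - 73)*(Z - 109)) = 9*(-119*(-109 + Z)) = 9*(12971 - 119*Z) = 116739 - 1071*Z)
z(81) - 1*(-36301) = (116739 - 1071*81) - 1*(-36301) = (116739 - 86751) + 36301 = 29988 + 36301 = 66289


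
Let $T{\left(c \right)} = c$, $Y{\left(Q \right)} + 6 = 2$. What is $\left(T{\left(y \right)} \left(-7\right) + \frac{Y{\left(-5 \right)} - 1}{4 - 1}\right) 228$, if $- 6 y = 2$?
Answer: $152$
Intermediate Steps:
$y = - \frac{1}{3}$ ($y = \left(- \frac{1}{6}\right) 2 = - \frac{1}{3} \approx -0.33333$)
$Y{\left(Q \right)} = -4$ ($Y{\left(Q \right)} = -6 + 2 = -4$)
$\left(T{\left(y \right)} \left(-7\right) + \frac{Y{\left(-5 \right)} - 1}{4 - 1}\right) 228 = \left(\left(- \frac{1}{3}\right) \left(-7\right) + \frac{-4 - 1}{4 - 1}\right) 228 = \left(\frac{7}{3} - \frac{5}{3}\right) 228 = \frac{2}{3} \cdot 228 = 152$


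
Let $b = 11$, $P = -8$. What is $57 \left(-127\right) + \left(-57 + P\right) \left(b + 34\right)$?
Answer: $-10164$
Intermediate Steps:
$57 \left(-127\right) + \left(-57 + P\right) \left(b + 34\right) = 57 \left(-127\right) + \left(-57 - 8\right) \left(11 + 34\right) = -7239 - 2925 = -10164$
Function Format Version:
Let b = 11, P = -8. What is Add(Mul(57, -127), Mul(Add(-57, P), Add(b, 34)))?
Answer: -10164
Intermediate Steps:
Add(Mul(57, -127), Mul(Add(-57, P), Add(b, 34))) = Add(Mul(57, -127), Mul(Add(-57, -8), Add(11, 34))) = Add(-7239, Mul(-65, 45)) = Add(-7239, -2925) = -10164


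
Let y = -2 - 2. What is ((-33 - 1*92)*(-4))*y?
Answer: -2000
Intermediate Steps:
y = -4
((-33 - 1*92)*(-4))*y = ((-33 - 1*92)*(-4))*(-4) = ((-33 - 92)*(-4))*(-4) = -125*(-4)*(-4) = 500*(-4) = -2000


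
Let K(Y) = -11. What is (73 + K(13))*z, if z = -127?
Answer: -7874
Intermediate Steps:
(73 + K(13))*z = (73 - 11)*(-127) = 62*(-127) = -7874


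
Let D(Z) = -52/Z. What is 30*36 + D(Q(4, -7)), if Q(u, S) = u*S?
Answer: 7573/7 ≈ 1081.9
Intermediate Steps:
Q(u, S) = S*u
30*36 + D(Q(4, -7)) = 30*36 - 52/((-7*4)) = 1080 - 52/(-28) = 1080 - 52*(-1/28) = 1080 + 13/7 = 7573/7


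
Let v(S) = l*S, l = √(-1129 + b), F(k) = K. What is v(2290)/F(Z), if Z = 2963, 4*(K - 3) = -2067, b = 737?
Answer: -25648*I*√2/411 ≈ -88.252*I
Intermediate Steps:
K = -2055/4 (K = 3 + (¼)*(-2067) = 3 - 2067/4 = -2055/4 ≈ -513.75)
F(k) = -2055/4
l = 14*I*√2 (l = √(-1129 + 737) = √(-392) = 14*I*√2 ≈ 19.799*I)
v(S) = 14*I*S*√2 (v(S) = (14*I*√2)*S = 14*I*S*√2)
v(2290)/F(Z) = (14*I*2290*√2)/(-2055/4) = (32060*I*√2)*(-4/2055) = -25648*I*√2/411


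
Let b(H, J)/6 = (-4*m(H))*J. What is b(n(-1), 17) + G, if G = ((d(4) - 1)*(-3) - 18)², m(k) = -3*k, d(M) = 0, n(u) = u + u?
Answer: -2223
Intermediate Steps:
n(u) = 2*u
G = 225 (G = ((0 - 1)*(-3) - 18)² = (-1*(-3) - 18)² = (3 - 18)² = (-15)² = 225)
b(H, J) = 72*H*J (b(H, J) = 6*((-(-12)*H)*J) = 6*((12*H)*J) = 6*(12*H*J) = 72*H*J)
b(n(-1), 17) + G = 72*(2*(-1))*17 + 225 = 72*(-2)*17 + 225 = -2448 + 225 = -2223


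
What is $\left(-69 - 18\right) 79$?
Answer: $-6873$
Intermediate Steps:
$\left(-69 - 18\right) 79 = \left(-87\right) 79 = -6873$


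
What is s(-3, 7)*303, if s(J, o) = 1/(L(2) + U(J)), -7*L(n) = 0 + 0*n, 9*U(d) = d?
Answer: -909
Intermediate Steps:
U(d) = d/9
L(n) = 0 (L(n) = -(0 + 0*n)/7 = -(0 + 0)/7 = -⅐*0 = 0)
s(J, o) = 9/J (s(J, o) = 1/(0 + J/9) = 1/(J/9) = 9/J)
s(-3, 7)*303 = (9/(-3))*303 = (9*(-⅓))*303 = -3*303 = -909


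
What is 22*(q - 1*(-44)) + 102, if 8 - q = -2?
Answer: 1290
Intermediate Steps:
q = 10 (q = 8 - 1*(-2) = 8 + 2 = 10)
22*(q - 1*(-44)) + 102 = 22*(10 - 1*(-44)) + 102 = 22*(10 + 44) + 102 = 22*54 + 102 = 1188 + 102 = 1290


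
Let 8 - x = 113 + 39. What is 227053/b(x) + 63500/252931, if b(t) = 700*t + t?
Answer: -51018798343/25531866864 ≈ -1.9982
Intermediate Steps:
x = -144 (x = 8 - (113 + 39) = 8 - 1*152 = 8 - 152 = -144)
b(t) = 701*t
227053/b(x) + 63500/252931 = 227053/((701*(-144))) + 63500/252931 = 227053/(-100944) + 63500*(1/252931) = 227053*(-1/100944) + 63500/252931 = -227053/100944 + 63500/252931 = -51018798343/25531866864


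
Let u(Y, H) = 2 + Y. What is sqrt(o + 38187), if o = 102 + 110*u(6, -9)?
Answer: sqrt(39169) ≈ 197.91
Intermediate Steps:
o = 982 (o = 102 + 110*(2 + 6) = 102 + 110*8 = 102 + 880 = 982)
sqrt(o + 38187) = sqrt(982 + 38187) = sqrt(39169)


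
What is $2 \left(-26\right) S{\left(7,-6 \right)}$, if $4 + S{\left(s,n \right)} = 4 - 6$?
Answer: $312$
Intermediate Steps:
$S{\left(s,n \right)} = -6$ ($S{\left(s,n \right)} = -4 + \left(4 - 6\right) = -4 - 2 = -6$)
$2 \left(-26\right) S{\left(7,-6 \right)} = 2 \left(-26\right) \left(-6\right) = \left(-52\right) \left(-6\right) = 312$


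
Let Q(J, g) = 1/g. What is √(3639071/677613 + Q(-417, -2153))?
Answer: 5*√457175287989685410/1458900789 ≈ 2.3173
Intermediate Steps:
√(3639071/677613 + Q(-417, -2153)) = √(3639071/677613 + 1/(-2153)) = √(3639071*(1/677613) - 1/2153) = √(3639071/677613 - 1/2153) = √(7834242250/1458900789) = 5*√457175287989685410/1458900789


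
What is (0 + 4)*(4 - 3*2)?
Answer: -8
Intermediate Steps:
(0 + 4)*(4 - 3*2) = 4*(4 - 6) = 4*(-2) = -8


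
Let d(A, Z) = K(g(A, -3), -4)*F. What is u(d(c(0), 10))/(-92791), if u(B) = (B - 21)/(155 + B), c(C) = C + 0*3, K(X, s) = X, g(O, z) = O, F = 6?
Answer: 21/14382605 ≈ 1.4601e-6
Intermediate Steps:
c(C) = C (c(C) = C + 0 = C)
d(A, Z) = 6*A (d(A, Z) = A*6 = 6*A)
u(B) = (-21 + B)/(155 + B)
u(d(c(0), 10))/(-92791) = ((-21 + 6*0)/(155 + 6*0))/(-92791) = ((-21 + 0)/(155 + 0))*(-1/92791) = (-21/155)*(-1/92791) = ((1/155)*(-21))*(-1/92791) = -21/155*(-1/92791) = 21/14382605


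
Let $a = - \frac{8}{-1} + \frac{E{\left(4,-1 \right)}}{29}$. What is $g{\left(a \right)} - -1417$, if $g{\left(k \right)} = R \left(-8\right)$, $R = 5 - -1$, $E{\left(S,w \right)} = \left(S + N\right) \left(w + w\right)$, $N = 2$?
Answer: $1369$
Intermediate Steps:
$E{\left(S,w \right)} = 2 w \left(2 + S\right)$ ($E{\left(S,w \right)} = \left(S + 2\right) \left(w + w\right) = \left(2 + S\right) 2 w = 2 w \left(2 + S\right)$)
$R = 6$ ($R = 5 + 1 = 6$)
$a = \frac{220}{29}$ ($a = - \frac{8}{-1} + \frac{2 \left(-1\right) \left(2 + 4\right)}{29} = \left(-8\right) \left(-1\right) + 2 \left(-1\right) 6 \cdot \frac{1}{29} = 8 - \frac{12}{29} = \frac{220}{29} \approx 7.5862$)
$g{\left(k \right)} = -48$ ($g{\left(k \right)} = 6 \left(-8\right) = -48$)
$g{\left(a \right)} - -1417 = -48 - -1417 = -48 + 1417 = 1369$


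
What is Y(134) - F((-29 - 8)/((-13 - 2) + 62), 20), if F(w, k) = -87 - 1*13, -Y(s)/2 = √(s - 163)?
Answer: 100 - 2*I*√29 ≈ 100.0 - 10.77*I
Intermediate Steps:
Y(s) = -2*√(-163 + s) (Y(s) = -2*√(s - 163) = -2*√(-163 + s))
F(w, k) = -100 (F(w, k) = -87 - 13 = -100)
Y(134) - F((-29 - 8)/((-13 - 2) + 62), 20) = -2*√(-163 + 134) - 1*(-100) = -2*I*√29 + 100 = 100 - 2*I*√29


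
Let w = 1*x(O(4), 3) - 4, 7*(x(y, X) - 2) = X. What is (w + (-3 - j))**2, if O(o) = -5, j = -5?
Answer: 9/49 ≈ 0.18367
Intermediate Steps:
x(y, X) = 2 + X/7
w = -11/7 (w = 1*(2 + (1/7)*3) - 4 = 1*(2 + 3/7) - 4 = 1*(17/7) - 4 = 17/7 - 4 = -11/7 ≈ -1.5714)
(w + (-3 - j))**2 = (-11/7 + (-3 - 1*(-5)))**2 = (-11/7 + (-3 + 5))**2 = (-11/7 + 2)**2 = (3/7)**2 = 9/49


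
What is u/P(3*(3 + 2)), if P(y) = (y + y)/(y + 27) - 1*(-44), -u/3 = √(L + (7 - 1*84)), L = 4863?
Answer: -21*√4786/313 ≈ -4.6415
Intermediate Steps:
u = -3*√4786 (u = -3*√(4863 + (7 - 1*84)) = -3*√(4863 + (7 - 84)) = -3*√(4863 - 77) = -3*√4786 ≈ -207.54)
P(y) = 44 + 2*y/(27 + y) (P(y) = (2*y)/(27 + y) + 44 = 2*y/(27 + y) + 44 = 44 + 2*y/(27 + y))
u/P(3*(3 + 2)) = (-3*√4786)/((2*(594 + 23*(3*(3 + 2)))/(27 + 3*(3 + 2)))) = (-3*√4786)/((2*(594 + 23*(3*5))/(27 + 3*5))) = (-3*√4786)/((2*(594 + 23*15)/(27 + 15))) = (-3*√4786)/((2*(594 + 345)/42)) = (-3*√4786)/((2*(1/42)*939)) = (-3*√4786)/(313/7) = -3*√4786*(7/313) = -21*√4786/313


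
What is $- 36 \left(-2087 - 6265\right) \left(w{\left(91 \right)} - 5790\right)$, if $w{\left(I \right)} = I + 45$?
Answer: $-1699999488$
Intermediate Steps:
$w{\left(I \right)} = 45 + I$
$- 36 \left(-2087 - 6265\right) \left(w{\left(91 \right)} - 5790\right) = - 36 \left(-2087 - 6265\right) \left(\left(45 + 91\right) - 5790\right) = - 36 \left(- 8352 \left(136 - 5790\right)\right) = - 36 \left(\left(-8352\right) \left(-5654\right)\right) = \left(-36\right) 47222208 = -1699999488$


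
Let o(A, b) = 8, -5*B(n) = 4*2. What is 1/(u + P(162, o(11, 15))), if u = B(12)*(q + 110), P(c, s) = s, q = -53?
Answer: -5/416 ≈ -0.012019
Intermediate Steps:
B(n) = -8/5 (B(n) = -4*2/5 = -⅕*8 = -8/5)
u = -456/5 (u = -8*(-53 + 110)/5 = -8/5*57 = -456/5 ≈ -91.200)
1/(u + P(162, o(11, 15))) = 1/(-456/5 + 8) = 1/(-416/5) = -5/416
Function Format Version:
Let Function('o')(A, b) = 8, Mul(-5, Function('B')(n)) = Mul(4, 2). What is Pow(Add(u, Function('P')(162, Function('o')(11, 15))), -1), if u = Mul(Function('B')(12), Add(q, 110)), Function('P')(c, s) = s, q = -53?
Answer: Rational(-5, 416) ≈ -0.012019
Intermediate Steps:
Function('B')(n) = Rational(-8, 5) (Function('B')(n) = Mul(Rational(-1, 5), Mul(4, 2)) = Mul(Rational(-1, 5), 8) = Rational(-8, 5))
u = Rational(-456, 5) (u = Mul(Rational(-8, 5), Add(-53, 110)) = Mul(Rational(-8, 5), 57) = Rational(-456, 5) ≈ -91.200)
Pow(Add(u, Function('P')(162, Function('o')(11, 15))), -1) = Pow(Add(Rational(-456, 5), 8), -1) = Pow(Rational(-416, 5), -1) = Rational(-5, 416)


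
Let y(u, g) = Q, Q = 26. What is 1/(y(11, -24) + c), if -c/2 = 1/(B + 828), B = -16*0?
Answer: 414/10763 ≈ 0.038465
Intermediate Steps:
B = 0
y(u, g) = 26
c = -1/414 (c = -2/(0 + 828) = -2/828 = -2*1/828 = -1/414 ≈ -0.0024155)
1/(y(11, -24) + c) = 1/(26 - 1/414) = 1/(10763/414) = 414/10763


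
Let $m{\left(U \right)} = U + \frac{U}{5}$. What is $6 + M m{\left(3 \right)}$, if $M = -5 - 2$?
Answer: $- \frac{96}{5} \approx -19.2$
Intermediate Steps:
$M = -7$
$m{\left(U \right)} = \frac{6 U}{5}$ ($m{\left(U \right)} = U + U \frac{1}{5} = U + \frac{U}{5} = \frac{6 U}{5}$)
$6 + M m{\left(3 \right)} = 6 - 7 \cdot \frac{6}{5} \cdot 3 = 6 - \frac{126}{5} = - \frac{96}{5}$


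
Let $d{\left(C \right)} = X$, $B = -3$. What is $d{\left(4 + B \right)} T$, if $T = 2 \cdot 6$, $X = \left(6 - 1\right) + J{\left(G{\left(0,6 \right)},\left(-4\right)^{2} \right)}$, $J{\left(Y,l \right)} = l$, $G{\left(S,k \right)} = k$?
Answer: $252$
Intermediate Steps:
$X = 21$ ($X = \left(6 - 1\right) + \left(-4\right)^{2} = 5 + 16 = 21$)
$T = 12$
$d{\left(C \right)} = 21$
$d{\left(4 + B \right)} T = 21 \cdot 12 = 252$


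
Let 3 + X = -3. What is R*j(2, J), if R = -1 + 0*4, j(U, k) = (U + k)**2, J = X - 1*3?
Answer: -49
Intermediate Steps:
X = -6 (X = -3 - 3 = -6)
J = -9 (J = -6 - 1*3 = -6 - 3 = -9)
R = -1 (R = -1 + 0 = -1)
R*j(2, J) = -(2 - 9)**2 = -1*(-7)**2 = -1*49 = -49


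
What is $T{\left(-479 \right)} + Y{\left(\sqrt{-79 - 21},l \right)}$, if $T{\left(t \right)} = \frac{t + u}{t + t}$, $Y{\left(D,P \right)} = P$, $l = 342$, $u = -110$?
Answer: $\frac{328225}{958} \approx 342.61$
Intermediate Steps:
$T{\left(t \right)} = \frac{-110 + t}{2 t}$ ($T{\left(t \right)} = \frac{t - 110}{t + t} = \frac{-110 + t}{2 t}$)
$T{\left(-479 \right)} + Y{\left(\sqrt{-79 - 21},l \right)} = \frac{-110 - 479}{2 \left(-479\right)} + 342 = \frac{1}{2} \left(- \frac{1}{479}\right) \left(-589\right) + 342 = \frac{589}{958} + 342 = \frac{328225}{958}$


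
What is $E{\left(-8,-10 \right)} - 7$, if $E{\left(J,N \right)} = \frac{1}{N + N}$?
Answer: $- \frac{141}{20} \approx -7.05$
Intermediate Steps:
$E{\left(J,N \right)} = \frac{1}{2 N}$
$E{\left(-8,-10 \right)} - 7 = \frac{1}{2 \left(-10\right)} - 7 = \frac{1}{2} \left(- \frac{1}{10}\right) - 7 = - \frac{1}{20} - 7 = - \frac{141}{20}$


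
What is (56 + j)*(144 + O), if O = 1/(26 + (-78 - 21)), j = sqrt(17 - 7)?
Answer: 588616/73 + 10511*sqrt(10)/73 ≈ 8518.6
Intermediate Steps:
j = sqrt(10) ≈ 3.1623
O = -1/73 (O = 1/(26 - 99) = 1/(-73) = -1/73 ≈ -0.013699)
(56 + j)*(144 + O) = (56 + sqrt(10))*(144 - 1/73) = (56 + sqrt(10))*(10511/73) = 588616/73 + 10511*sqrt(10)/73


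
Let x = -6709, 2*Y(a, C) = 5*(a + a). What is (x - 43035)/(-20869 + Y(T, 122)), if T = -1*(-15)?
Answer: 24872/10397 ≈ 2.3922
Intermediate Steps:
T = 15
Y(a, C) = 5*a (Y(a, C) = (5*(a + a))/2 = (5*(2*a))/2 = (10*a)/2 = 5*a)
(x - 43035)/(-20869 + Y(T, 122)) = (-6709 - 43035)/(-20869 + 5*15) = -49744/(-20869 + 75) = -49744/(-20794) = -49744*(-1/20794) = 24872/10397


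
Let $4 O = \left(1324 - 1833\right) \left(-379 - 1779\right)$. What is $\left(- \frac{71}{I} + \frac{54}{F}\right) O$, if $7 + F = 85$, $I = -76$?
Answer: $\frac{67890929}{152} \approx 4.4665 \cdot 10^{5}$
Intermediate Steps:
$F = 78$ ($F = -7 + 85 = 78$)
$O = \frac{549211}{2}$ ($O = \frac{\left(1324 - 1833\right) \left(-379 - 1779\right)}{4} = \frac{\left(-509\right) \left(-2158\right)}{4} = \frac{1}{4} \cdot 1098422 = \frac{549211}{2} \approx 2.7461 \cdot 10^{5}$)
$\left(- \frac{71}{I} + \frac{54}{F}\right) O = \left(- \frac{71}{-76} + \frac{54}{78}\right) \frac{549211}{2} = \left(\left(-71\right) \left(- \frac{1}{76}\right) + 54 \cdot \frac{1}{78}\right) \frac{549211}{2} = \left(\frac{71}{76} + \frac{9}{13}\right) \frac{549211}{2} = \frac{1607}{988} \cdot \frac{549211}{2} = \frac{67890929}{152}$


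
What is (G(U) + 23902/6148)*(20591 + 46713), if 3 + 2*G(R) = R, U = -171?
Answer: -8597648524/1537 ≈ -5.5938e+6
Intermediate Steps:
G(R) = -3/2 + R/2
(G(U) + 23902/6148)*(20591 + 46713) = ((-3/2 + (½)*(-171)) + 23902/6148)*(20591 + 46713) = ((-3/2 - 171/2) + 23902*(1/6148))*67304 = (-87 + 11951/3074)*67304 = -255487/3074*67304 = -8597648524/1537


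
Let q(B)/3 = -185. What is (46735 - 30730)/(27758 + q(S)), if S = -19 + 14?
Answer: 1455/2473 ≈ 0.58835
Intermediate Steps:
S = -5
q(B) = -555 (q(B) = 3*(-185) = -555)
(46735 - 30730)/(27758 + q(S)) = (46735 - 30730)/(27758 - 555) = 16005/27203 = 16005*(1/27203) = 1455/2473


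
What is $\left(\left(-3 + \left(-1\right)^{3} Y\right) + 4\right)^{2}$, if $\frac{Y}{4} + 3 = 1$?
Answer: $81$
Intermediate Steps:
$Y = -8$ ($Y = -12 + 4 \cdot 1 = -12 + 4 = -8$)
$\left(\left(-3 + \left(-1\right)^{3} Y\right) + 4\right)^{2} = \left(\left(-3 + \left(-1\right)^{3} \left(-8\right)\right) + 4\right)^{2} = \left(\left(-3 - -8\right) + 4\right)^{2} = \left(\left(-3 + 8\right) + 4\right)^{2} = \left(5 + 4\right)^{2} = 9^{2} = 81$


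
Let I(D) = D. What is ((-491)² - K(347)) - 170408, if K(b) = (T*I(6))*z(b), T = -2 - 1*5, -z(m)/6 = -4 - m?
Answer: 159125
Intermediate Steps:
z(m) = 24 + 6*m (z(m) = -6*(-4 - m) = 24 + 6*m)
T = -7 (T = -2 - 5 = -7)
K(b) = -1008 - 252*b (K(b) = (-7*6)*(24 + 6*b) = -42*(24 + 6*b) = -1008 - 252*b)
((-491)² - K(347)) - 170408 = ((-491)² - (-1008 - 252*347)) - 170408 = (241081 - (-1008 - 87444)) - 170408 = (241081 - 1*(-88452)) - 170408 = (241081 + 88452) - 170408 = 329533 - 170408 = 159125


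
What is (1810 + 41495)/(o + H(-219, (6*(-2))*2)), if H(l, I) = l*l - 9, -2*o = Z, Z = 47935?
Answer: 86610/47969 ≈ 1.8055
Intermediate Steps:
o = -47935/2 (o = -½*47935 = -47935/2 ≈ -23968.)
H(l, I) = -9 + l² (H(l, I) = l² - 9 = -9 + l²)
(1810 + 41495)/(o + H(-219, (6*(-2))*2)) = (1810 + 41495)/(-47935/2 + (-9 + (-219)²)) = 43305/(-47935/2 + (-9 + 47961)) = 43305/(-47935/2 + 47952) = 43305/(47969/2) = 43305*(2/47969) = 86610/47969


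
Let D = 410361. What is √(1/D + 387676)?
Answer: √65283145972254357/410361 ≈ 622.64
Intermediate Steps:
√(1/D + 387676) = √(1/410361 + 387676) = √(159087111037/410361) = √65283145972254357/410361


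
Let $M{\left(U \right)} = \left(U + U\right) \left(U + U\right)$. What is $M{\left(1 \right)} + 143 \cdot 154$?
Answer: $22026$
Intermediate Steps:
$M{\left(U \right)} = 4 U^{2}$ ($M{\left(U \right)} = 2 U 2 U = 4 U^{2}$)
$M{\left(1 \right)} + 143 \cdot 154 = 4 \cdot 1^{2} + 143 \cdot 154 = 4 \cdot 1 + 22022 = 4 + 22022 = 22026$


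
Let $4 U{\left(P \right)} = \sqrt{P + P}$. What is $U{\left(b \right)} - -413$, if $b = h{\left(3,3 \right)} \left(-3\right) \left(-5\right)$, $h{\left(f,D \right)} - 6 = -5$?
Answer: $413 + \frac{\sqrt{30}}{4} \approx 414.37$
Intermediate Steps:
$h{\left(f,D \right)} = 1$ ($h{\left(f,D \right)} = 6 - 5 = 1$)
$b = 15$ ($b = 1 \left(-3\right) \left(-5\right) = \left(-3\right) \left(-5\right) = 15$)
$U{\left(P \right)} = \frac{\sqrt{2} \sqrt{P}}{4}$ ($U{\left(P \right)} = \frac{\sqrt{P + P}}{4} = \frac{\sqrt{2 P}}{4} = \frac{\sqrt{2} \sqrt{P}}{4}$)
$U{\left(b \right)} - -413 = \frac{\sqrt{2} \sqrt{15}}{4} - -413 = \frac{\sqrt{30}}{4} + 413 = 413 + \frac{\sqrt{30}}{4}$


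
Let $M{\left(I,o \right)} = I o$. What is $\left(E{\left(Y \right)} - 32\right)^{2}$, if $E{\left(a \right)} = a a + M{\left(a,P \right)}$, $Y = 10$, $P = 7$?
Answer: $19044$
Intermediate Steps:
$E{\left(a \right)} = a^{2} + 7 a$ ($E{\left(a \right)} = a a + a 7 = a^{2} + 7 a$)
$\left(E{\left(Y \right)} - 32\right)^{2} = \left(10 \left(7 + 10\right) - 32\right)^{2} = \left(10 \cdot 17 - 32\right)^{2} = \left(170 - 32\right)^{2} = 138^{2} = 19044$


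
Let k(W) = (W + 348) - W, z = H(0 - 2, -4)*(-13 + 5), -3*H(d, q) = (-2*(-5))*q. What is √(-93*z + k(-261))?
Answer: 2*√2567 ≈ 101.33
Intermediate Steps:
H(d, q) = -10*q/3 (H(d, q) = -(-2*(-5))*q/3 = -10*q/3)
z = -320/3 (z = (-10/3*(-4))*(-13 + 5) = (40/3)*(-8) = -320/3 ≈ -106.67)
k(W) = 348 (k(W) = (348 + W) - W = 348)
√(-93*z + k(-261)) = √(-93*(-320/3) + 348) = √(9920 + 348) = √10268 = 2*√2567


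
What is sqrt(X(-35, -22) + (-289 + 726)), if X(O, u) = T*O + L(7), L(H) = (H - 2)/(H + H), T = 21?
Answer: 3*I*sqrt(6482)/14 ≈ 17.252*I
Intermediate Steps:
L(H) = (-2 + H)/(2*H) (L(H) = (-2 + H)/((2*H)) = (-2 + H)*(1/(2*H)) = (-2 + H)/(2*H))
X(O, u) = 5/14 + 21*O (X(O, u) = 21*O + (1/2)*(-2 + 7)/7 = 21*O + (1/2)*(1/7)*5 = 21*O + 5/14 = 5/14 + 21*O)
sqrt(X(-35, -22) + (-289 + 726)) = sqrt((5/14 + 21*(-35)) + (-289 + 726)) = sqrt((5/14 - 735) + 437) = sqrt(-10285/14 + 437) = sqrt(-4167/14) = 3*I*sqrt(6482)/14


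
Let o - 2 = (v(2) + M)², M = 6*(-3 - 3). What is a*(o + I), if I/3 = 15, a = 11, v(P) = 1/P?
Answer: 57519/4 ≈ 14380.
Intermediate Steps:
v(P) = 1/P
M = -36 (M = 6*(-6) = -36)
o = 5049/4 (o = 2 + (1/2 - 36)² = 2 + (½ - 36)² = 2 + (-71/2)² = 2 + 5041/4 = 5049/4 ≈ 1262.3)
I = 45 (I = 3*15 = 45)
a*(o + I) = 11*(5049/4 + 45) = 11*(5229/4) = 57519/4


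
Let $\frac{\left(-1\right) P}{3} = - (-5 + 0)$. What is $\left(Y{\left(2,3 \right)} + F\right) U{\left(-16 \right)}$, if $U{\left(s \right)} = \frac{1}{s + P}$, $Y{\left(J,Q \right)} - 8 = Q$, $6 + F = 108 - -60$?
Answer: $- \frac{173}{31} \approx -5.5806$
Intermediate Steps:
$F = 162$ ($F = -6 + \left(108 - -60\right) = -6 + \left(108 + 60\right) = -6 + 168 = 162$)
$P = -15$ ($P = - 3 \left(- (-5 + 0)\right) = - 3 \left(\left(-1\right) \left(-5\right)\right) = \left(-3\right) 5 = -15$)
$Y{\left(J,Q \right)} = 8 + Q$
$U{\left(s \right)} = \frac{1}{-15 + s}$ ($U{\left(s \right)} = \frac{1}{s - 15} = \frac{1}{-15 + s}$)
$\left(Y{\left(2,3 \right)} + F\right) U{\left(-16 \right)} = \frac{\left(8 + 3\right) + 162}{-15 - 16} = \frac{11 + 162}{-31} = 173 \left(- \frac{1}{31}\right) = - \frac{173}{31}$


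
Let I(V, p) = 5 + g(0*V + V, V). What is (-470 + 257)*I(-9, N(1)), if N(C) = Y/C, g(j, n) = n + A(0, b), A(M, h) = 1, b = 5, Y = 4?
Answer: 639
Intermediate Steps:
g(j, n) = 1 + n (g(j, n) = n + 1 = 1 + n)
N(C) = 4/C
I(V, p) = 6 + V (I(V, p) = 5 + (1 + V) = 6 + V)
(-470 + 257)*I(-9, N(1)) = (-470 + 257)*(6 - 9) = -213*(-3) = 639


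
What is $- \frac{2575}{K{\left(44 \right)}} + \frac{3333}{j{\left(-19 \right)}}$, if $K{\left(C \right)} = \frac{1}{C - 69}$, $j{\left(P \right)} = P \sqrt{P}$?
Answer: $64375 + \frac{3333 i \sqrt{19}}{361} \approx 64375.0 + 40.244 i$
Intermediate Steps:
$j{\left(P \right)} = P^{\frac{3}{2}}$
$K{\left(C \right)} = \frac{1}{-69 + C}$
$- \frac{2575}{K{\left(44 \right)}} + \frac{3333}{j{\left(-19 \right)}} = - \frac{2575}{\frac{1}{-69 + 44}} + \frac{3333}{\left(-19\right)^{\frac{3}{2}}} = - \frac{2575}{\frac{1}{-25}} + \frac{3333}{\left(-19\right) i \sqrt{19}} = - \frac{2575}{- \frac{1}{25}} + 3333 \frac{i \sqrt{19}}{361} = \left(-2575\right) \left(-25\right) + \frac{3333 i \sqrt{19}}{361} = 64375 + \frac{3333 i \sqrt{19}}{361}$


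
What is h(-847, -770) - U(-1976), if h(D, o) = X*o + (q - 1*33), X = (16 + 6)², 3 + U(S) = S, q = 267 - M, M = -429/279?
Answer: -34453288/93 ≈ -3.7047e+5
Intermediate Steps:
M = -143/93 (M = -429*1/279 = -143/93 ≈ -1.5376)
q = 24974/93 (q = 267 - 1*(-143/93) = 267 + 143/93 = 24974/93 ≈ 268.54)
U(S) = -3 + S
X = 484 (X = 22² = 484)
h(D, o) = 21905/93 + 484*o (h(D, o) = 484*o + (24974/93 - 1*33) = 484*o + (24974/93 - 33) = 484*o + 21905/93 = 21905/93 + 484*o)
h(-847, -770) - U(-1976) = (21905/93 + 484*(-770)) - (-3 - 1976) = (21905/93 - 372680) - 1*(-1979) = -34637335/93 + 1979 = -34453288/93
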